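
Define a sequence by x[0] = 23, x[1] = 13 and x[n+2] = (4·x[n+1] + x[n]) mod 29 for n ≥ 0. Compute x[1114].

We have x[0] = 23; x[1] = 13; x[2] = 17; x[3] = 23; x[4] = 22; x[5] = 24; x[6] = 2; x[7] = 3; x[8] = 14; x[9] = 1; x[10] = 18; x[11] = 15; x[12] = 20; x[13] = 8; x[14] = 23; x[15] = 13.
The sequence repeats with period 14.
So x[1114] = x[0 + ((1114-0) mod 14)] = x[8] = 14.

14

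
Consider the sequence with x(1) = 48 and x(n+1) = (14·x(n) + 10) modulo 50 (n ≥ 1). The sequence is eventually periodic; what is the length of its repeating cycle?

x(1) = 48, x(2) = 32, x(3) = 8, x(4) = 22, x(5) = 18, x(6) = 12, x(7) = 28, x(8) = 2, x(9) = 38, x(10) = 42, x(11) = 48.
The sequence repeats with period 10.

10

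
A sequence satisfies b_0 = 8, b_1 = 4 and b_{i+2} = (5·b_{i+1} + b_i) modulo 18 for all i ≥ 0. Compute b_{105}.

Computing terms: b_0 = 8,  b_1 = 4,  b_2 = 10,  b_3 = 0,  b_4 = 10,  b_5 = 14,  b_6 = 8,  b_7 = 0,  b_8 = 8,  b_9 = 4.
The sequence repeats with period 8.
(105 - 0) mod 8 = 1, so b_{105} = b_1 = 4.

4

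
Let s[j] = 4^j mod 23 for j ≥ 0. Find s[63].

9

Computing terms: s[0] = 1,  s[1] = 4,  s[2] = 16,  s[3] = 18,  s[4] = 3,  s[5] = 12,  s[6] = 2,  s[7] = 8,  s[8] = 9,  s[9] = 13,  s[10] = 6,  s[11] = 1.
Since s[11] = s[0] = 1, the sequence is periodic with period 11.
(63 - 0) mod 11 = 8, so s[63] = s[8] = 9.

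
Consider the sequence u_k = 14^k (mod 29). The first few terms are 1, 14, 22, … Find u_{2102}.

22

u_0 = 1, u_1 = 14, u_2 = 22, u_3 = 18, u_4 = 20, u_5 = 19, u_6 = 5, u_7 = 12, u_8 = 23, u_9 = 3, u_{10} = 13, u_{11} = 8, u_{12} = 25, u_{13} = 2, u_{14} = 28, u_{15} = 15, u_{16} = 7, u_{17} = 11, u_{18} = 9, u_{19} = 10, u_{20} = 24, u_{21} = 17, u_{22} = 6, u_{23} = 26, u_{24} = 16, u_{25} = 21, u_{26} = 4, u_{27} = 27, u_{28} = 1.
Since u_{28} = u_0 = 1, the sequence is periodic with period 28.
So u_{2102} = u_{0 + ((2102-0) mod 28)} = u_2 = 22.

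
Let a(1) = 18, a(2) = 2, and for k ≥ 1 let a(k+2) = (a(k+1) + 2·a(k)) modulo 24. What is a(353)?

22

a(1) = 18, a(2) = 2, a(3) = 14, a(4) = 18, a(5) = 22, a(6) = 10, a(7) = 6, a(8) = 2, a(9) = 14.
Since (a(8), a(9)) = (a(2), a(3)) = (2, 14) (two consecutive terms determine the rest), the sequence is eventually periodic: after a pre-period of length 1 it cycles with period 6.
For k ≥ 2, a(k) depends only on (k - 2) mod 6. (353 - 2) mod 6 = 3, so a(353) = a(5) = 22.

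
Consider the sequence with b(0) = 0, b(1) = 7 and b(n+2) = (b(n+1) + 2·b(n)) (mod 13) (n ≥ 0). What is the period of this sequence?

12

Listing terms: b(0) = 0; b(1) = 7; b(2) = 7; b(3) = 8; b(4) = 9; b(5) = 12; b(6) = 4; b(7) = 2; b(8) = 10; b(9) = 1; b(10) = 8; b(11) = 10; b(12) = 0; b(13) = 7.
The sequence repeats with period 12.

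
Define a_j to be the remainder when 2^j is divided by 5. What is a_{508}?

Listing terms: a_1 = 2,  a_2 = 4,  a_3 = 3,  a_4 = 1,  a_5 = 2.
The sequence repeats with period 4.
(508 - 1) mod 4 = 3, so a_{508} = a_4 = 1.

1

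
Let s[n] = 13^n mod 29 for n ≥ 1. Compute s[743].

13

Listing terms: s[1] = 13; s[2] = 24; s[3] = 22; s[4] = 25; s[5] = 6; s[6] = 20; s[7] = 28; s[8] = 16; s[9] = 5; s[10] = 7; s[11] = 4; s[12] = 23; s[13] = 9; s[14] = 1; s[15] = 13.
The sequence repeats with period 14.
So s[743] = s[1 + ((743-1) mod 14)] = s[1] = 13.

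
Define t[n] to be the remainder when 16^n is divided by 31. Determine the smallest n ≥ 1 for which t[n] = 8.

Listing terms: t[0] = 1,  t[1] = 16,  t[2] = 8,  t[3] = 4,  t[4] = 2,  t[5] = 1.
The sequence repeats with period 5.
The value 8 first appears (with n ≥ 1) at t[2].

2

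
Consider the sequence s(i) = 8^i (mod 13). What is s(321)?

Listing terms: s(1) = 8,  s(2) = 12,  s(3) = 5,  s(4) = 1,  s(5) = 8.
The sequence repeats with period 4.
(321 - 1) mod 4 = 0, so s(321) = s(1) = 8.

8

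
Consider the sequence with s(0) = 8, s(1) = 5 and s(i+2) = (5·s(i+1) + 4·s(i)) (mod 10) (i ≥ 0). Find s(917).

Computing terms: s(0) = 8,  s(1) = 5,  s(2) = 7,  s(3) = 5,  s(4) = 3,  s(5) = 5,  s(6) = 7.
Since (s(5), s(6)) = (s(1), s(2)) = (5, 7) (two consecutive terms determine the rest), the sequence is eventually periodic: after a pre-period of length 1 it cycles with period 4.
For i ≥ 1, s(i) depends only on (i - 1) mod 4. (917 - 1) mod 4 = 0, so s(917) = s(1) = 5.

5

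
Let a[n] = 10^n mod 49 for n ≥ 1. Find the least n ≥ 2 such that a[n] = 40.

5

Listing terms: a[1] = 10,  a[2] = 2,  a[3] = 20,  a[4] = 4,  a[5] = 40,  a[6] = 8,  a[7] = 31,  a[8] = 16,  a[9] = 13,  a[10] = 32,  a[11] = 26,  a[12] = 15,  a[13] = 3,  a[14] = 30,  a[15] = 6,  a[16] = 11,  a[17] = 12,  a[18] = 22,  a[19] = 24,  a[20] = 44,  a[21] = 48,  a[22] = 39,  a[23] = 47,  a[24] = 29,  a[25] = 45,  a[26] = 9,  a[27] = 41,  a[28] = 18,  a[29] = 33,  a[30] = 36,  a[31] = 17,  a[32] = 23,  a[33] = 34,  a[34] = 46,  a[35] = 19,  a[36] = 43,  a[37] = 38,  a[38] = 37,  a[39] = 27,  a[40] = 25,  a[41] = 5,  a[42] = 1,  a[43] = 10.
The sequence repeats with period 42.
The value 40 first appears (with n ≥ 2) at a[5].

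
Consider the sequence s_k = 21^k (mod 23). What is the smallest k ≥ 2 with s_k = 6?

20

We have s_1 = 21, s_2 = 4, s_3 = 15, s_4 = 16, s_5 = 14, s_6 = 18, s_7 = 10, s_8 = 3, s_9 = 17, s_{10} = 12, s_{11} = 22, s_{12} = 2, s_{13} = 19, s_{14} = 8, s_{15} = 7, s_{16} = 9, s_{17} = 5, s_{18} = 13, s_{19} = 20, s_{20} = 6, s_{21} = 11, s_{22} = 1, s_{23} = 21.
Since s_{23} = s_1 = 21, the sequence is periodic with period 22.
The value 6 first appears (with k ≥ 2) at s_{20}.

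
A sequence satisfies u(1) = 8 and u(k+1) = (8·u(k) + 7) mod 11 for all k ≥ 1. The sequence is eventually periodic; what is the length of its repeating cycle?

Listing terms: u(1) = 8; u(2) = 5; u(3) = 3; u(4) = 9; u(5) = 2; u(6) = 1; u(7) = 4; u(8) = 6; u(9) = 0; u(10) = 7; u(11) = 8.
The sequence repeats with period 10.

10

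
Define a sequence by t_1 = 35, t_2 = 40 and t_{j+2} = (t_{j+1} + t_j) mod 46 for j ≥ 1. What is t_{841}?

11

t_1 = 35, t_2 = 40, t_3 = 29, t_4 = 23, t_5 = 6, t_6 = 29, t_7 = 35, t_8 = 18, t_9 = 7, t_{10} = 25, t_{11} = 32, t_{12} = 11, t_{13} = 43, t_{14} = 8, t_{15} = 5, t_{16} = 13, t_{17} = 18, t_{18} = 31, t_{19} = 3, t_{20} = 34, t_{21} = 37, t_{22} = 25, t_{23} = 16, t_{24} = 41, t_{25} = 11, t_{26} = 6, t_{27} = 17, t_{28} = 23, t_{29} = 40, t_{30} = 17, t_{31} = 11, t_{32} = 28, t_{33} = 39, t_{34} = 21, t_{35} = 14, t_{36} = 35, t_{37} = 3, t_{38} = 38, t_{39} = 41, t_{40} = 33, t_{41} = 28, t_{42} = 15, t_{43} = 43, t_{44} = 12, t_{45} = 9, t_{46} = 21, t_{47} = 30, t_{48} = 5, t_{49} = 35, t_{50} = 40.
Since (t_{49}, t_{50}) = (t_1, t_2) = (35, 40) (two consecutive terms determine the rest), the sequence is periodic with period 48.
So t_{841} = t_{1 + ((841-1) mod 48)} = t_{25} = 11.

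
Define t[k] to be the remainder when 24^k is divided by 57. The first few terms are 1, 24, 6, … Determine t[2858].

9

Computing terms: t[0] = 1,  t[1] = 24,  t[2] = 6,  t[3] = 30,  t[4] = 36,  t[5] = 9,  t[6] = 45,  t[7] = 54,  t[8] = 42,  t[9] = 39,  t[10] = 24.
Since t[10] = t[1] = 24, the sequence is eventually periodic: after a pre-period of length 1 it cycles with period 9.
For k ≥ 1, t[k] depends only on (k - 1) mod 9. (2858 - 1) mod 9 = 4, so t[2858] = t[5] = 9.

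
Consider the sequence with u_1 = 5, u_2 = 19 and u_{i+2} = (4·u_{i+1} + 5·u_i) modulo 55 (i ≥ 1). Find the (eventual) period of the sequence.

10

u_1 = 5, u_2 = 19, u_3 = 46, u_4 = 4, u_5 = 26, u_6 = 14, u_7 = 21, u_8 = 44, u_9 = 6, u_{10} = 24, u_{11} = 16, u_{12} = 19, u_{13} = 46.
Since (u_{12}, u_{13}) = (u_2, u_3) = (19, 46) (two consecutive terms determine the rest), the sequence is eventually periodic: after a pre-period of length 1 it cycles with period 10.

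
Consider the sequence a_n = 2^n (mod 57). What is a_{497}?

53

We have a_1 = 2, a_2 = 4, a_3 = 8, a_4 = 16, a_5 = 32, a_6 = 7, a_7 = 14, a_8 = 28, a_9 = 56, a_{10} = 55, a_{11} = 53, a_{12} = 49, a_{13} = 41, a_{14} = 25, a_{15} = 50, a_{16} = 43, a_{17} = 29, a_{18} = 1, a_{19} = 2.
The sequence repeats with period 18.
(497 - 1) mod 18 = 10, so a_{497} = a_{11} = 53.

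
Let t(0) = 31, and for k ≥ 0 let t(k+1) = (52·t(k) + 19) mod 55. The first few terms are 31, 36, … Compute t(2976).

1

We have t(0) = 31, t(1) = 36, t(2) = 21, t(3) = 11, t(4) = 41, t(5) = 6, t(6) = 1, t(7) = 16, t(8) = 26, t(9) = 51, t(10) = 31.
The sequence repeats with period 10.
So t(2976) = t(0 + ((2976-0) mod 10)) = t(6) = 1.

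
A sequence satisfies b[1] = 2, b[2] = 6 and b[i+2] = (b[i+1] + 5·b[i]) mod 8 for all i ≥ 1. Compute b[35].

b[1] = 2,  b[2] = 6,  b[3] = 0,  b[4] = 6,  b[5] = 6,  b[6] = 4,  b[7] = 2,  b[8] = 6.
Since (b[7], b[8]) = (b[1], b[2]) = (2, 6) (two consecutive terms determine the rest), the sequence is periodic with period 6.
So b[35] = b[1 + ((35-1) mod 6)] = b[5] = 6.

6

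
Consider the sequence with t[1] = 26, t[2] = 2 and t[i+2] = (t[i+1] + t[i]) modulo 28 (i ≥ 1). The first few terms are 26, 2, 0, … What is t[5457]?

Listing terms: t[1] = 26; t[2] = 2; t[3] = 0; t[4] = 2; t[5] = 2; t[6] = 4; t[7] = 6; t[8] = 10; t[9] = 16; t[10] = 26; t[11] = 14; t[12] = 12; t[13] = 26; t[14] = 10; t[15] = 8; t[16] = 18; t[17] = 26; t[18] = 16; t[19] = 14; t[20] = 2; t[21] = 16; t[22] = 18; t[23] = 6; t[24] = 24; t[25] = 2; t[26] = 26; t[27] = 0; t[28] = 26; t[29] = 26; t[30] = 24; t[31] = 22; t[32] = 18; t[33] = 12; t[34] = 2; t[35] = 14; t[36] = 16; t[37] = 2; t[38] = 18; t[39] = 20; t[40] = 10; t[41] = 2; t[42] = 12; t[43] = 14; t[44] = 26; t[45] = 12; t[46] = 10; t[47] = 22; t[48] = 4; t[49] = 26; t[50] = 2.
The sequence repeats with period 48.
So t[5457] = t[1 + ((5457-1) mod 48)] = t[33] = 12.

12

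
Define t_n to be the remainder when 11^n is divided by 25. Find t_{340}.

1

t_1 = 11, t_2 = 21, t_3 = 6, t_4 = 16, t_5 = 1, t_6 = 11.
The sequence repeats with period 5.
So t_{340} = t_{1 + ((340-1) mod 5)} = t_5 = 1.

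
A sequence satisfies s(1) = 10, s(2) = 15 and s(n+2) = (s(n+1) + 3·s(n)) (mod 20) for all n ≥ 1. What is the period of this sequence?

We have s(1) = 10, s(2) = 15, s(3) = 5, s(4) = 10, s(5) = 5, s(6) = 15, s(7) = 10, s(8) = 15.
The sequence repeats with period 6.

6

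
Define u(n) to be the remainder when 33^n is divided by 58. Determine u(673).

Listing terms: u(1) = 33,  u(2) = 45,  u(3) = 35,  u(4) = 53,  u(5) = 9,  u(6) = 7,  u(7) = 57,  u(8) = 25,  u(9) = 13,  u(10) = 23,  u(11) = 5,  u(12) = 49,  u(13) = 51,  u(14) = 1,  u(15) = 33.
The sequence repeats with period 14.
(673 - 1) mod 14 = 0, so u(673) = u(1) = 33.

33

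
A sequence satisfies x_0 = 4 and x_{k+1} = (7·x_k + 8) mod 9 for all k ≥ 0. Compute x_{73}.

We have x_0 = 4, x_1 = 0, x_2 = 8, x_3 = 1, x_4 = 6, x_5 = 5, x_6 = 7, x_7 = 3, x_8 = 2, x_9 = 4.
Since x_9 = x_0 = 4, the sequence is periodic with period 9.
So x_{73} = x_{0 + ((73-0) mod 9)} = x_1 = 0.

0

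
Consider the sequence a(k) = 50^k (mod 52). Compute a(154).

a(0) = 1; a(1) = 50; a(2) = 4; a(3) = 44; a(4) = 16; a(5) = 20; a(6) = 12; a(7) = 28; a(8) = 48; a(9) = 8; a(10) = 36; a(11) = 32; a(12) = 40; a(13) = 24; a(14) = 4.
Since a(14) = a(2) = 4, the sequence is eventually periodic: after a pre-period of length 2 it cycles with period 12.
For k ≥ 2, a(k) depends only on (k - 2) mod 12. (154 - 2) mod 12 = 8, so a(154) = a(10) = 36.

36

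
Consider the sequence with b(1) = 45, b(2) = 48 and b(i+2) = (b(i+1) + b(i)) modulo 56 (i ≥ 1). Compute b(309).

Computing terms: b(1) = 45,  b(2) = 48,  b(3) = 37,  b(4) = 29,  b(5) = 10,  b(6) = 39,  b(7) = 49,  b(8) = 32,  b(9) = 25,  b(10) = 1,  b(11) = 26,  b(12) = 27,  b(13) = 53,  b(14) = 24,  b(15) = 21,  b(16) = 45,  b(17) = 10,  b(18) = 55,  b(19) = 9,  b(20) = 8,  b(21) = 17,  b(22) = 25,  b(23) = 42,  b(24) = 11,  b(25) = 53,  b(26) = 8,  b(27) = 5,  b(28) = 13,  b(29) = 18,  b(30) = 31,  b(31) = 49,  b(32) = 24,  b(33) = 17,  b(34) = 41,  b(35) = 2,  b(36) = 43,  b(37) = 45,  b(38) = 32,  b(39) = 21,  b(40) = 53,  b(41) = 18,  b(42) = 15,  b(43) = 33,  b(44) = 48,  b(45) = 25,  b(46) = 17,  b(47) = 42,  b(48) = 3,  b(49) = 45,  b(50) = 48.
Since (b(49), b(50)) = (b(1), b(2)) = (45, 48) (two consecutive terms determine the rest), the sequence is periodic with period 48.
(309 - 1) mod 48 = 20, so b(309) = b(21) = 17.

17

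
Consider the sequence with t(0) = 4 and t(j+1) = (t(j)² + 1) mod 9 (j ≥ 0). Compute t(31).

t(0) = 4, t(1) = 8, t(2) = 2, t(3) = 5, t(4) = 8.
Since t(4) = t(1) = 8, the sequence is eventually periodic: after a pre-period of length 1 it cycles with period 3.
For j ≥ 1, t(j) depends only on (j - 1) mod 3. (31 - 1) mod 3 = 0, so t(31) = t(1) = 8.

8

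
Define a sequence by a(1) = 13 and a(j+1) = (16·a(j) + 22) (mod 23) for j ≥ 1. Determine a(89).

13

a(1) = 13,  a(2) = 0,  a(3) = 22,  a(4) = 6,  a(5) = 3,  a(6) = 1,  a(7) = 15,  a(8) = 9,  a(9) = 5,  a(10) = 10,  a(11) = 21,  a(12) = 13.
Since a(12) = a(1) = 13, the sequence is periodic with period 11.
So a(89) = a(1 + ((89-1) mod 11)) = a(1) = 13.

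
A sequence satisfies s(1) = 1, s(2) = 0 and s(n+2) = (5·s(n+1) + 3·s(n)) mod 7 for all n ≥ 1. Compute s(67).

s(1) = 1; s(2) = 0; s(3) = 3; s(4) = 1; s(5) = 0.
The sequence repeats with period 3.
(67 - 1) mod 3 = 0, so s(67) = s(1) = 1.

1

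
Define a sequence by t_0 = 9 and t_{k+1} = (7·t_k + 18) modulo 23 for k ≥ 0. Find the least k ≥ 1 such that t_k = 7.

13

t_0 = 9,  t_1 = 12,  t_2 = 10,  t_3 = 19,  t_4 = 13,  t_5 = 17,  t_6 = 22,  t_7 = 11,  t_8 = 3,  t_9 = 16,  t_{10} = 15,  t_{11} = 8,  t_{12} = 5,  t_{13} = 7,  t_{14} = 21,  t_{15} = 4,  t_{16} = 0,  t_{17} = 18,  t_{18} = 6,  t_{19} = 14,  t_{20} = 1,  t_{21} = 2,  t_{22} = 9.
Since t_{22} = t_0 = 9, the sequence is periodic with period 22.
The value 7 first appears (with k ≥ 1) at t_{13}.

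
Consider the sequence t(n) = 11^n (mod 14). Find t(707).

We have t(0) = 1, t(1) = 11, t(2) = 9, t(3) = 1.
Since t(3) = t(0) = 1, the sequence is periodic with period 3.
So t(707) = t(0 + ((707-0) mod 3)) = t(2) = 9.

9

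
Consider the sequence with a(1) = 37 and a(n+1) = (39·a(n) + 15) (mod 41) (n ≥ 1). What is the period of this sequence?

20

We have a(1) = 37,  a(2) = 23,  a(3) = 10,  a(4) = 36,  a(5) = 25,  a(6) = 6,  a(7) = 3,  a(8) = 9,  a(9) = 38,  a(10) = 21,  a(11) = 14,  a(12) = 28,  a(13) = 0,  a(14) = 15,  a(15) = 26,  a(16) = 4,  a(17) = 7,  a(18) = 1,  a(19) = 13,  a(20) = 30,  a(21) = 37.
Since a(21) = a(1) = 37, the sequence is periodic with period 20.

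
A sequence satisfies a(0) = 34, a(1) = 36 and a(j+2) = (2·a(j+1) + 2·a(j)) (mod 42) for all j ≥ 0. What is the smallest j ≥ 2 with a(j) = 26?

We have a(0) = 34, a(1) = 36, a(2) = 14, a(3) = 16, a(4) = 18, a(5) = 26, a(6) = 4, a(7) = 18, a(8) = 2, a(9) = 40, a(10) = 0, a(11) = 38, a(12) = 34, a(13) = 18, a(14) = 20, a(15) = 34, a(16) = 24, a(17) = 32, a(18) = 28, a(19) = 36, a(20) = 2, a(21) = 34, a(22) = 30, a(23) = 2, a(24) = 22, a(25) = 6, a(26) = 14, a(27) = 40, a(28) = 24, a(29) = 2, a(30) = 10, a(31) = 24, a(32) = 26, a(33) = 16, a(34) = 0, a(35) = 32, a(36) = 22, a(37) = 24, a(38) = 8, a(39) = 22, a(40) = 18, a(41) = 38, a(42) = 28, a(43) = 6, a(44) = 26, a(45) = 22, a(46) = 12, a(47) = 26, a(48) = 34, a(49) = 36.
The sequence repeats with period 48.
The value 26 first appears (with j ≥ 2) at a(5).

5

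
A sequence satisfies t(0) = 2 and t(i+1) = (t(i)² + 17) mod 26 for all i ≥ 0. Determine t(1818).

14

We have t(0) = 2; t(1) = 21; t(2) = 16; t(3) = 13; t(4) = 4; t(5) = 7; t(6) = 14; t(7) = 5; t(8) = 16.
Since t(8) = t(2) = 16, the sequence is eventually periodic: after a pre-period of length 2 it cycles with period 6.
For i ≥ 2, t(i) depends only on (i - 2) mod 6. (1818 - 2) mod 6 = 4, so t(1818) = t(6) = 14.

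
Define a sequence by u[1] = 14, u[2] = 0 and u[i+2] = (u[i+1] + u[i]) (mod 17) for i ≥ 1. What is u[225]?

12

Computing terms: u[1] = 14,  u[2] = 0,  u[3] = 14,  u[4] = 14,  u[5] = 11,  u[6] = 8,  u[7] = 2,  u[8] = 10,  u[9] = 12,  u[10] = 5,  u[11] = 0,  u[12] = 5,  u[13] = 5,  u[14] = 10,  u[15] = 15,  u[16] = 8,  u[17] = 6,  u[18] = 14,  u[19] = 3,  u[20] = 0,  u[21] = 3,  u[22] = 3,  u[23] = 6,  u[24] = 9,  u[25] = 15,  u[26] = 7,  u[27] = 5,  u[28] = 12,  u[29] = 0,  u[30] = 12,  u[31] = 12,  u[32] = 7,  u[33] = 2,  u[34] = 9,  u[35] = 11,  u[36] = 3,  u[37] = 14,  u[38] = 0.
The sequence repeats with period 36.
(225 - 1) mod 36 = 8, so u[225] = u[9] = 12.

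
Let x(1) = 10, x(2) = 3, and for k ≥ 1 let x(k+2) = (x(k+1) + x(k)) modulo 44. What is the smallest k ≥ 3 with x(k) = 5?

Computing terms: x(1) = 10; x(2) = 3; x(3) = 13; x(4) = 16; x(5) = 29; x(6) = 1; x(7) = 30; x(8) = 31; x(9) = 17; x(10) = 4; x(11) = 21; x(12) = 25; x(13) = 2; x(14) = 27; x(15) = 29; x(16) = 12; x(17) = 41; x(18) = 9; x(19) = 6; x(20) = 15; x(21) = 21; x(22) = 36; x(23) = 13; x(24) = 5; x(25) = 18; x(26) = 23; x(27) = 41; x(28) = 20; x(29) = 17; x(30) = 37; x(31) = 10; x(32) = 3.
Since (x(31), x(32)) = (x(1), x(2)) = (10, 3) (two consecutive terms determine the rest), the sequence is periodic with period 30.
The value 5 first appears (with k ≥ 3) at x(24).

24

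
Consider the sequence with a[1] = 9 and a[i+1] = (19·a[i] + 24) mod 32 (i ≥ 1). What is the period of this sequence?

8

Listing terms: a[1] = 9; a[2] = 3; a[3] = 17; a[4] = 27; a[5] = 25; a[6] = 19; a[7] = 1; a[8] = 11; a[9] = 9.
The sequence repeats with period 8.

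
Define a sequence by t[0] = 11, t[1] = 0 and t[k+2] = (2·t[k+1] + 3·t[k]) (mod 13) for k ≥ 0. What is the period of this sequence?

6

Listing terms: t[0] = 11,  t[1] = 0,  t[2] = 7,  t[3] = 1,  t[4] = 10,  t[5] = 10,  t[6] = 11,  t[7] = 0.
Since (t[6], t[7]) = (t[0], t[1]) = (11, 0) (two consecutive terms determine the rest), the sequence is periodic with period 6.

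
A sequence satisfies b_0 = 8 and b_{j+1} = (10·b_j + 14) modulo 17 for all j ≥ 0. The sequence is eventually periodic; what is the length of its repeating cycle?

16

We have b_0 = 8, b_1 = 9, b_2 = 2, b_3 = 0, b_4 = 14, b_5 = 1, b_6 = 7, b_7 = 16, b_8 = 4, b_9 = 3, b_{10} = 10, b_{11} = 12, b_{12} = 15, b_{13} = 11, b_{14} = 5, b_{15} = 13, b_{16} = 8.
Since b_{16} = b_0 = 8, the sequence is periodic with period 16.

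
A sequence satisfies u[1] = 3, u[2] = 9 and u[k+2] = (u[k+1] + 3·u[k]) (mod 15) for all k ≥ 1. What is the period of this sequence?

u[1] = 3,  u[2] = 9,  u[3] = 3,  u[4] = 0,  u[5] = 9,  u[6] = 9,  u[7] = 6,  u[8] = 3,  u[9] = 6,  u[10] = 0,  u[11] = 3,  u[12] = 3,  u[13] = 12,  u[14] = 6,  u[15] = 12,  u[16] = 0,  u[17] = 6,  u[18] = 6,  u[19] = 9,  u[20] = 12,  u[21] = 9,  u[22] = 0,  u[23] = 12,  u[24] = 12,  u[25] = 3,  u[26] = 9.
The sequence repeats with period 24.

24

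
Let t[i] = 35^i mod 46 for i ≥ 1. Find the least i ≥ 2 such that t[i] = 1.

11

t[1] = 35,  t[2] = 29,  t[3] = 3,  t[4] = 13,  t[5] = 41,  t[6] = 9,  t[7] = 39,  t[8] = 31,  t[9] = 27,  t[10] = 25,  t[11] = 1,  t[12] = 35.
The sequence repeats with period 11.
The value 1 first appears (with i ≥ 2) at t[11].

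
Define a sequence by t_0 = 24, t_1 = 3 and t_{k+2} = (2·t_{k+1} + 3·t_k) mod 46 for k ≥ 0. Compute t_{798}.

16

t_0 = 24; t_1 = 3; t_2 = 32; t_3 = 27; t_4 = 12; t_5 = 13; t_6 = 16; t_7 = 25; t_8 = 6; t_9 = 41; t_{10} = 8; t_{11} = 1; t_{12} = 26; t_{13} = 9; t_{14} = 4; t_{15} = 35; t_{16} = 36; t_{17} = 39; t_{18} = 2; t_{19} = 29; t_{20} = 18; t_{21} = 31; t_{22} = 24; t_{23} = 3.
The sequence repeats with period 22.
(798 - 0) mod 22 = 6, so t_{798} = t_6 = 16.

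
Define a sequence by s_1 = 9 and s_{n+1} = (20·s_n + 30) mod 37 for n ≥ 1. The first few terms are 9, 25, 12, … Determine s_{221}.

28

Computing terms: s_1 = 9,  s_2 = 25,  s_3 = 12,  s_4 = 11,  s_5 = 28,  s_6 = 35,  s_7 = 27,  s_8 = 15,  s_9 = 34,  s_{10} = 7,  s_{11} = 22,  s_{12} = 26,  s_{13} = 32,  s_{14} = 4,  s_{15} = 36,  s_{16} = 10,  s_{17} = 8,  s_{18} = 5,  s_{19} = 19,  s_{20} = 3,  s_{21} = 16,  s_{22} = 17,  s_{23} = 0,  s_{24} = 30,  s_{25} = 1,  s_{26} = 13,  s_{27} = 31,  s_{28} = 21,  s_{29} = 6,  s_{30} = 2,  s_{31} = 33,  s_{32} = 24,  s_{33} = 29,  s_{34} = 18,  s_{35} = 20,  s_{36} = 23,  s_{37} = 9.
The sequence repeats with period 36.
So s_{221} = s_{1 + ((221-1) mod 36)} = s_5 = 28.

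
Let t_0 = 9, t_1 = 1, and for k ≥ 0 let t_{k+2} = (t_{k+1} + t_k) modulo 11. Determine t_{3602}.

Computing terms: t_0 = 9, t_1 = 1, t_2 = 10, t_3 = 0, t_4 = 10, t_5 = 10, t_6 = 9, t_7 = 8, t_8 = 6, t_9 = 3, t_{10} = 9, t_{11} = 1.
The sequence repeats with period 10.
So t_{3602} = t_{0 + ((3602-0) mod 10)} = t_2 = 10.

10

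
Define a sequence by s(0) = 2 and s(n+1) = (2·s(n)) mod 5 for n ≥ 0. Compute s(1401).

4

Listing terms: s(0) = 2; s(1) = 4; s(2) = 3; s(3) = 1; s(4) = 2.
Since s(4) = s(0) = 2, the sequence is periodic with period 4.
So s(1401) = s(0 + ((1401-0) mod 4)) = s(1) = 4.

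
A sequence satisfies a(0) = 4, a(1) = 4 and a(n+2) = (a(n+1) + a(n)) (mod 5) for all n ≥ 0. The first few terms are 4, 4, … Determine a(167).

Computing terms: a(0) = 4,  a(1) = 4,  a(2) = 3,  a(3) = 2,  a(4) = 0,  a(5) = 2,  a(6) = 2,  a(7) = 4,  a(8) = 1,  a(9) = 0,  a(10) = 1,  a(11) = 1,  a(12) = 2,  a(13) = 3,  a(14) = 0,  a(15) = 3,  a(16) = 3,  a(17) = 1,  a(18) = 4,  a(19) = 0,  a(20) = 4,  a(21) = 4.
Since (a(20), a(21)) = (a(0), a(1)) = (4, 4) (two consecutive terms determine the rest), the sequence is periodic with period 20.
So a(167) = a(0 + ((167-0) mod 20)) = a(7) = 4.

4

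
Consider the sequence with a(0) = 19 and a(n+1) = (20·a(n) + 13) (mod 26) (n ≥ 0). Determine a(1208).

We have a(0) = 19; a(1) = 3; a(2) = 21; a(3) = 17; a(4) = 15; a(5) = 1; a(6) = 7; a(7) = 23; a(8) = 5; a(9) = 9; a(10) = 11; a(11) = 25; a(12) = 19.
The sequence repeats with period 12.
(1208 - 0) mod 12 = 8, so a(1208) = a(8) = 5.

5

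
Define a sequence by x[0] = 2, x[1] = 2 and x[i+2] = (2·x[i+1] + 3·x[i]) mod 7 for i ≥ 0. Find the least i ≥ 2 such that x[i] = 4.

5

x[0] = 2, x[1] = 2, x[2] = 3, x[3] = 5, x[4] = 5, x[5] = 4, x[6] = 2, x[7] = 2.
The sequence repeats with period 6.
The value 4 first appears (with i ≥ 2) at x[5].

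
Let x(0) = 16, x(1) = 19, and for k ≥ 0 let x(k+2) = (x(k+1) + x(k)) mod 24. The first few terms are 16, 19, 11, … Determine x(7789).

11

x(0) = 16, x(1) = 19, x(2) = 11, x(3) = 6, x(4) = 17, x(5) = 23, x(6) = 16, x(7) = 15, x(8) = 7, x(9) = 22, x(10) = 5, x(11) = 3, x(12) = 8, x(13) = 11, x(14) = 19, x(15) = 6, x(16) = 1, x(17) = 7, x(18) = 8, x(19) = 15, x(20) = 23, x(21) = 14, x(22) = 13, x(23) = 3, x(24) = 16, x(25) = 19.
The sequence repeats with period 24.
So x(7789) = x(0 + ((7789-0) mod 24)) = x(13) = 11.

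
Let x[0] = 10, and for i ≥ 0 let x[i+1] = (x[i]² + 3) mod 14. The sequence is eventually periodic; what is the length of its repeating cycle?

6

We have x[0] = 10, x[1] = 5, x[2] = 0, x[3] = 3, x[4] = 12, x[5] = 7, x[6] = 10.
The sequence repeats with period 6.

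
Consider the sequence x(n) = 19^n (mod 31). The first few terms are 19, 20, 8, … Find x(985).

25

Listing terms: x(1) = 19, x(2) = 20, x(3) = 8, x(4) = 28, x(5) = 5, x(6) = 2, x(7) = 7, x(8) = 9, x(9) = 16, x(10) = 25, x(11) = 10, x(12) = 4, x(13) = 14, x(14) = 18, x(15) = 1, x(16) = 19.
Since x(16) = x(1) = 19, the sequence is periodic with period 15.
So x(985) = x(1 + ((985-1) mod 15)) = x(10) = 25.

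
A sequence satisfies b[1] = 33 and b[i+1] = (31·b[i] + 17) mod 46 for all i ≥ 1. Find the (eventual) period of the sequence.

Listing terms: b[1] = 33; b[2] = 28; b[3] = 11; b[4] = 36; b[5] = 29; b[6] = 42; b[7] = 31; b[8] = 12; b[9] = 21; b[10] = 24; b[11] = 25; b[12] = 10; b[13] = 5; b[14] = 34; b[15] = 13; b[16] = 6; b[17] = 19; b[18] = 8; b[19] = 35; b[20] = 44; b[21] = 1; b[22] = 2; b[23] = 33.
The sequence repeats with period 22.

22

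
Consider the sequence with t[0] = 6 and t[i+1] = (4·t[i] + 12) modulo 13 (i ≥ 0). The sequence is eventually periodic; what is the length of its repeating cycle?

t[0] = 6,  t[1] = 10,  t[2] = 0,  t[3] = 12,  t[4] = 8,  t[5] = 5,  t[6] = 6.
The sequence repeats with period 6.

6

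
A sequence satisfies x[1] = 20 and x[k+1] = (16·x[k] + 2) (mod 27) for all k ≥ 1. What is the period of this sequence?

27

x[1] = 20,  x[2] = 25,  x[3] = 24,  x[4] = 8,  x[5] = 22,  x[6] = 3,  x[7] = 23,  x[8] = 19,  x[9] = 9,  x[10] = 11,  x[11] = 16,  x[12] = 15,  x[13] = 26,  x[14] = 13,  x[15] = 21,  x[16] = 14,  x[17] = 10,  x[18] = 0,  x[19] = 2,  x[20] = 7,  x[21] = 6,  x[22] = 17,  x[23] = 4,  x[24] = 12,  x[25] = 5,  x[26] = 1,  x[27] = 18,  x[28] = 20.
Since x[28] = x[1] = 20, the sequence is periodic with period 27.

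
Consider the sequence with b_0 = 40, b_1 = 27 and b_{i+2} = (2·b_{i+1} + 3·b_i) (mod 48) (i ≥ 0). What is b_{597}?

15

b_0 = 40,  b_1 = 27,  b_2 = 30,  b_3 = 45,  b_4 = 36,  b_5 = 15,  b_6 = 42,  b_7 = 33,  b_8 = 0,  b_9 = 3,  b_{10} = 6,  b_{11} = 21,  b_{12} = 12,  b_{13} = 39,  b_{14} = 18,  b_{15} = 9,  b_{16} = 24,  b_{17} = 27,  b_{18} = 30.
Since (b_{17}, b_{18}) = (b_1, b_2) = (27, 30) (two consecutive terms determine the rest), the sequence is eventually periodic: after a pre-period of length 1 it cycles with period 16.
For i ≥ 1, b_i depends only on (i - 1) mod 16. (597 - 1) mod 16 = 4, so b_{597} = b_5 = 15.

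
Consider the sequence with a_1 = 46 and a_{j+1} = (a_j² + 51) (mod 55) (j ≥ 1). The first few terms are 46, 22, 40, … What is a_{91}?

21

a_1 = 46; a_2 = 22; a_3 = 40; a_4 = 1; a_5 = 52; a_6 = 5; a_7 = 21; a_8 = 52.
Since a_8 = a_5 = 52, the sequence is eventually periodic: after a pre-period of length 4 it cycles with period 3.
For j ≥ 5, a_j depends only on (j - 5) mod 3. (91 - 5) mod 3 = 2, so a_{91} = a_7 = 21.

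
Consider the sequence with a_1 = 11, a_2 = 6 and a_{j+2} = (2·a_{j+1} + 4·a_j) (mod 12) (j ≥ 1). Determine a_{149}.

Computing terms: a_1 = 11, a_2 = 6, a_3 = 8, a_4 = 4, a_5 = 4, a_6 = 0, a_7 = 4, a_8 = 8, a_9 = 8, a_{10} = 0, a_{11} = 8, a_{12} = 4.
Since (a_{11}, a_{12}) = (a_3, a_4) = (8, 4) (two consecutive terms determine the rest), the sequence is eventually periodic: after a pre-period of length 2 it cycles with period 8.
For j ≥ 3, a_j depends only on (j - 3) mod 8. (149 - 3) mod 8 = 2, so a_{149} = a_5 = 4.

4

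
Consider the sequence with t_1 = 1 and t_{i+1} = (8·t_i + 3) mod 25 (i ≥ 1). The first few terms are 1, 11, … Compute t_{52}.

t_1 = 1, t_2 = 11, t_3 = 16, t_4 = 6, t_5 = 1.
Since t_5 = t_1 = 1, the sequence is periodic with period 4.
(52 - 1) mod 4 = 3, so t_{52} = t_4 = 6.

6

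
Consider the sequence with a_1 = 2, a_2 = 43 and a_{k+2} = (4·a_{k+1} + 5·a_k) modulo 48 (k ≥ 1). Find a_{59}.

Computing terms: a_1 = 2,  a_2 = 43,  a_3 = 38,  a_4 = 31,  a_5 = 26,  a_6 = 19,  a_7 = 14,  a_8 = 7,  a_9 = 2,  a_{10} = 43.
Since (a_9, a_{10}) = (a_1, a_2) = (2, 43) (two consecutive terms determine the rest), the sequence is periodic with period 8.
(59 - 1) mod 8 = 2, so a_{59} = a_3 = 38.

38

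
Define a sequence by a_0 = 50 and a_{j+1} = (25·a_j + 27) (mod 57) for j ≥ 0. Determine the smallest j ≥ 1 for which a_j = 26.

8

Computing terms: a_0 = 50; a_1 = 23; a_2 = 32; a_3 = 29; a_4 = 11; a_5 = 17; a_6 = 53; a_7 = 41; a_8 = 26; a_9 = 50.
Since a_9 = a_0 = 50, the sequence is periodic with period 9.
The value 26 first appears (with j ≥ 1) at a_8.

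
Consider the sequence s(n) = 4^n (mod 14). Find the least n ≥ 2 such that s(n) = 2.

Computing terms: s(1) = 4, s(2) = 2, s(3) = 8, s(4) = 4.
The sequence repeats with period 3.
The value 2 first appears (with n ≥ 2) at s(2).

2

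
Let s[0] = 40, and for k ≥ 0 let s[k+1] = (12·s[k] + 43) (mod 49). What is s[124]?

26

Computing terms: s[0] = 40, s[1] = 33, s[2] = 47, s[3] = 19, s[4] = 26, s[5] = 12, s[6] = 40.
Since s[6] = s[0] = 40, the sequence is periodic with period 6.
So s[124] = s[0 + ((124-0) mod 6)] = s[4] = 26.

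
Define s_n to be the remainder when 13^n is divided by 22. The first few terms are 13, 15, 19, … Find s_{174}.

We have s_1 = 13,  s_2 = 15,  s_3 = 19,  s_4 = 5,  s_5 = 21,  s_6 = 9,  s_7 = 7,  s_8 = 3,  s_9 = 17,  s_{10} = 1,  s_{11} = 13.
The sequence repeats with period 10.
(174 - 1) mod 10 = 3, so s_{174} = s_4 = 5.

5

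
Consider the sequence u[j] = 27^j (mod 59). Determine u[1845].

Listing terms: u[0] = 1,  u[1] = 27,  u[2] = 21,  u[3] = 36,  u[4] = 28,  u[5] = 48,  u[6] = 57,  u[7] = 5,  u[8] = 17,  u[9] = 46,  u[10] = 3,  u[11] = 22,  u[12] = 4,  u[13] = 49,  u[14] = 25,  u[15] = 26,  u[16] = 53,  u[17] = 15,  u[18] = 51,  u[19] = 20,  u[20] = 9,  u[21] = 7,  u[22] = 12,  u[23] = 29,  u[24] = 16,  u[25] = 19,  u[26] = 41,  u[27] = 45,  u[28] = 35,  u[29] = 1.
Since u[29] = u[0] = 1, the sequence is periodic with period 29.
(1845 - 0) mod 29 = 18, so u[1845] = u[18] = 51.

51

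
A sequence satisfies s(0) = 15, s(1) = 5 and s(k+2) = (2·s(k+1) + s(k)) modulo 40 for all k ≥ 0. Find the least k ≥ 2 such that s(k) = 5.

5

We have s(0) = 15,  s(1) = 5,  s(2) = 25,  s(3) = 15,  s(4) = 15,  s(5) = 5.
The sequence repeats with period 4.
The value 5 next appears (with k ≥ 2) at s(5).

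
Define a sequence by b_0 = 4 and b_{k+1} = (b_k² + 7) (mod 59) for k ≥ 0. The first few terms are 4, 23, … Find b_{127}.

56

We have b_0 = 4,  b_1 = 23,  b_2 = 5,  b_3 = 32,  b_4 = 28,  b_5 = 24,  b_6 = 52,  b_7 = 56,  b_8 = 16,  b_9 = 27,  b_{10} = 28.
Since b_{10} = b_4 = 28, the sequence is eventually periodic: after a pre-period of length 4 it cycles with period 6.
For k ≥ 4, b_k depends only on (k - 4) mod 6. (127 - 4) mod 6 = 3, so b_{127} = b_7 = 56.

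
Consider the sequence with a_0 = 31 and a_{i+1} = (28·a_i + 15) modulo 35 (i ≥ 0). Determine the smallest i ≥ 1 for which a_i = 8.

1

Computing terms: a_0 = 31; a_1 = 8; a_2 = 29; a_3 = 22; a_4 = 1; a_5 = 8.
Since a_5 = a_1 = 8, the sequence is eventually periodic: after a pre-period of length 1 it cycles with period 4.
The value 8 first appears (with i ≥ 1) at a_1.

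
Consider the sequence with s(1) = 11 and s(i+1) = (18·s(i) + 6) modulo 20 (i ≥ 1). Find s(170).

14

Computing terms: s(1) = 11; s(2) = 4; s(3) = 18; s(4) = 10; s(5) = 6; s(6) = 14; s(7) = 18.
Since s(7) = s(3) = 18, the sequence is eventually periodic: after a pre-period of length 2 it cycles with period 4.
For i ≥ 3, s(i) depends only on (i - 3) mod 4. (170 - 3) mod 4 = 3, so s(170) = s(6) = 14.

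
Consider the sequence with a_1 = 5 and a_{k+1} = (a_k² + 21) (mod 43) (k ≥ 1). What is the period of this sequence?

Computing terms: a_1 = 5, a_2 = 3, a_3 = 30, a_4 = 18, a_5 = 1, a_6 = 22, a_7 = 32, a_8 = 13, a_9 = 18.
Since a_9 = a_4 = 18, the sequence is eventually periodic: after a pre-period of length 3 it cycles with period 5.

5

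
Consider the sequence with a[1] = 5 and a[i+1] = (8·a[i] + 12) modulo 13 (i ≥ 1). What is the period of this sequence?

4

Listing terms: a[1] = 5,  a[2] = 0,  a[3] = 12,  a[4] = 4,  a[5] = 5.
Since a[5] = a[1] = 5, the sequence is periodic with period 4.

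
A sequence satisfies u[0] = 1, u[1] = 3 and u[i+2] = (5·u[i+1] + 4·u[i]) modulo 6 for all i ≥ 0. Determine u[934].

5

Computing terms: u[0] = 1,  u[1] = 3,  u[2] = 1,  u[3] = 5,  u[4] = 5,  u[5] = 3,  u[6] = 5,  u[7] = 1,  u[8] = 1,  u[9] = 3.
Since (u[8], u[9]) = (u[0], u[1]) = (1, 3) (two consecutive terms determine the rest), the sequence is periodic with period 8.
(934 - 0) mod 8 = 6, so u[934] = u[6] = 5.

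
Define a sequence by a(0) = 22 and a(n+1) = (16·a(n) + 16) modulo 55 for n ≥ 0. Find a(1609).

21

We have a(0) = 22; a(1) = 38; a(2) = 19; a(3) = 45; a(4) = 21; a(5) = 22.
The sequence repeats with period 5.
So a(1609) = a(0 + ((1609-0) mod 5)) = a(4) = 21.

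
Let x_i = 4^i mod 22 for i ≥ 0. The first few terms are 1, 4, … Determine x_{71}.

4

x_0 = 1,  x_1 = 4,  x_2 = 16,  x_3 = 20,  x_4 = 14,  x_5 = 12,  x_6 = 4.
Since x_6 = x_1 = 4, the sequence is eventually periodic: after a pre-period of length 1 it cycles with period 5.
For i ≥ 1, x_i depends only on (i - 1) mod 5. (71 - 1) mod 5 = 0, so x_{71} = x_1 = 4.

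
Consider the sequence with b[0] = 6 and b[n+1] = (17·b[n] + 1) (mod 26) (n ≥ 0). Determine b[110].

10

Computing terms: b[0] = 6, b[1] = 25, b[2] = 10, b[3] = 15, b[4] = 22, b[5] = 11, b[6] = 6.
The sequence repeats with period 6.
So b[110] = b[0 + ((110-0) mod 6)] = b[2] = 10.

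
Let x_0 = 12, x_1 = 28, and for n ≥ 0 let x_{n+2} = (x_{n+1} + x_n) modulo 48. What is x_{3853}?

Computing terms: x_0 = 12; x_1 = 28; x_2 = 40; x_3 = 20; x_4 = 12; x_5 = 32; x_6 = 44; x_7 = 28; x_8 = 24; x_9 = 4; x_{10} = 28; x_{11} = 32; x_{12} = 12; x_{13} = 44; x_{14} = 8; x_{15} = 4; x_{16} = 12; x_{17} = 16; x_{18} = 28; x_{19} = 44; x_{20} = 24; x_{21} = 20; x_{22} = 44; x_{23} = 16; x_{24} = 12; x_{25} = 28.
Since (x_{24}, x_{25}) = (x_0, x_1) = (12, 28) (two consecutive terms determine the rest), the sequence is periodic with period 24.
(3853 - 0) mod 24 = 13, so x_{3853} = x_{13} = 44.

44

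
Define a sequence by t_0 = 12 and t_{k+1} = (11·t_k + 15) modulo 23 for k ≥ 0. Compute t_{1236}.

Listing terms: t_0 = 12, t_1 = 9, t_2 = 22, t_3 = 4, t_4 = 13, t_5 = 20, t_6 = 5, t_7 = 1, t_8 = 3, t_9 = 2, t_{10} = 14, t_{11} = 8, t_{12} = 11, t_{13} = 21, t_{14} = 16, t_{15} = 7, t_{16} = 0, t_{17} = 15, t_{18} = 19, t_{19} = 17, t_{20} = 18, t_{21} = 6, t_{22} = 12.
The sequence repeats with period 22.
So t_{1236} = t_{0 + ((1236-0) mod 22)} = t_4 = 13.

13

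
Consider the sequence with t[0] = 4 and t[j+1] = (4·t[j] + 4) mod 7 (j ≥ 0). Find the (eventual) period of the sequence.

3

We have t[0] = 4, t[1] = 6, t[2] = 0, t[3] = 4.
The sequence repeats with period 3.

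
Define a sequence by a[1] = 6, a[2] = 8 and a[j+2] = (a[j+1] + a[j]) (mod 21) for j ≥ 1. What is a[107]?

Listing terms: a[1] = 6,  a[2] = 8,  a[3] = 14,  a[4] = 1,  a[5] = 15,  a[6] = 16,  a[7] = 10,  a[8] = 5,  a[9] = 15,  a[10] = 20,  a[11] = 14,  a[12] = 13,  a[13] = 6,  a[14] = 19,  a[15] = 4,  a[16] = 2,  a[17] = 6,  a[18] = 8.
The sequence repeats with period 16.
(107 - 1) mod 16 = 10, so a[107] = a[11] = 14.

14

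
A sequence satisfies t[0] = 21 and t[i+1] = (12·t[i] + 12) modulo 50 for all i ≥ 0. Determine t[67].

12

Computing terms: t[0] = 21,  t[1] = 14,  t[2] = 30,  t[3] = 22,  t[4] = 26,  t[5] = 24,  t[6] = 0,  t[7] = 12,  t[8] = 6,  t[9] = 34,  t[10] = 20,  t[11] = 2,  t[12] = 36,  t[13] = 44,  t[14] = 40,  t[15] = 42,  t[16] = 16,  t[17] = 4,  t[18] = 10,  t[19] = 32,  t[20] = 46,  t[21] = 14.
Since t[21] = t[1] = 14, the sequence is eventually periodic: after a pre-period of length 1 it cycles with period 20.
For i ≥ 1, t[i] depends only on (i - 1) mod 20. (67 - 1) mod 20 = 6, so t[67] = t[7] = 12.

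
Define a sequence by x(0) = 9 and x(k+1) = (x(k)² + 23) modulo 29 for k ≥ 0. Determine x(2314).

16

We have x(0) = 9, x(1) = 17, x(2) = 22, x(3) = 14, x(4) = 16, x(5) = 18, x(6) = 28, x(7) = 24, x(8) = 19, x(9) = 7, x(10) = 14.
Since x(10) = x(3) = 14, the sequence is eventually periodic: after a pre-period of length 3 it cycles with period 7.
For k ≥ 3, x(k) depends only on (k - 3) mod 7. (2314 - 3) mod 7 = 1, so x(2314) = x(4) = 16.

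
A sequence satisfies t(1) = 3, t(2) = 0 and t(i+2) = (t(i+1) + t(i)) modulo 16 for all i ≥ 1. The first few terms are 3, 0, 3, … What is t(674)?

We have t(1) = 3,  t(2) = 0,  t(3) = 3,  t(4) = 3,  t(5) = 6,  t(6) = 9,  t(7) = 15,  t(8) = 8,  t(9) = 7,  t(10) = 15,  t(11) = 6,  t(12) = 5,  t(13) = 11,  t(14) = 0,  t(15) = 11,  t(16) = 11,  t(17) = 6,  t(18) = 1,  t(19) = 7,  t(20) = 8,  t(21) = 15,  t(22) = 7,  t(23) = 6,  t(24) = 13,  t(25) = 3,  t(26) = 0.
The sequence repeats with period 24.
So t(674) = t(1 + ((674-1) mod 24)) = t(2) = 0.

0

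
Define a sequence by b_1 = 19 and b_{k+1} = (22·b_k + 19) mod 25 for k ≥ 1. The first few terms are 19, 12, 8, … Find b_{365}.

9

We have b_1 = 19,  b_2 = 12,  b_3 = 8,  b_4 = 20,  b_5 = 9,  b_6 = 17,  b_7 = 18,  b_8 = 15,  b_9 = 24,  b_{10} = 22,  b_{11} = 3,  b_{12} = 10,  b_{13} = 14,  b_{14} = 2,  b_{15} = 13,  b_{16} = 5,  b_{17} = 4,  b_{18} = 7,  b_{19} = 23,  b_{20} = 0,  b_{21} = 19.
Since b_{21} = b_1 = 19, the sequence is periodic with period 20.
So b_{365} = b_{1 + ((365-1) mod 20)} = b_5 = 9.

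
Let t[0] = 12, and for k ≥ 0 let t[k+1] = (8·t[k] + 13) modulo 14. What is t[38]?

Listing terms: t[0] = 12,  t[1] = 11,  t[2] = 3,  t[3] = 9,  t[4] = 1,  t[5] = 7,  t[6] = 13,  t[7] = 5,  t[8] = 11.
Since t[8] = t[1] = 11, the sequence is eventually periodic: after a pre-period of length 1 it cycles with period 7.
For k ≥ 1, t[k] depends only on (k - 1) mod 7. (38 - 1) mod 7 = 2, so t[38] = t[3] = 9.

9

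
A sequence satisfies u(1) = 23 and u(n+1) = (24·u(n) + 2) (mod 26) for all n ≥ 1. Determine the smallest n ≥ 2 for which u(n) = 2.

8

Computing terms: u(1) = 23, u(2) = 8, u(3) = 12, u(4) = 4, u(5) = 20, u(6) = 14, u(7) = 0, u(8) = 2, u(9) = 24, u(10) = 6, u(11) = 16, u(12) = 22, u(13) = 10, u(14) = 8.
Since u(14) = u(2) = 8, the sequence is eventually periodic: after a pre-period of length 1 it cycles with period 12.
The value 2 first appears (with n ≥ 2) at u(8).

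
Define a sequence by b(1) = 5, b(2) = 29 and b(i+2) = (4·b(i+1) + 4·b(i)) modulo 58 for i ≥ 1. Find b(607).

We have b(1) = 5, b(2) = 29, b(3) = 20, b(4) = 22, b(5) = 52, b(6) = 6, b(7) = 0, b(8) = 24, b(9) = 38, b(10) = 16, b(11) = 42, b(12) = 0, b(13) = 52, b(14) = 34, b(15) = 54, b(16) = 4, b(17) = 0, b(18) = 16, b(19) = 6, b(20) = 30, b(21) = 28, b(22) = 0, b(23) = 54, b(24) = 42, b(25) = 36, b(26) = 22, b(27) = 0, b(28) = 30, b(29) = 4, b(30) = 20, b(31) = 38, b(32) = 0, b(33) = 36, b(34) = 28, b(35) = 24, b(36) = 34, b(37) = 0, b(38) = 20, b(39) = 22.
Since (b(38), b(39)) = (b(3), b(4)) = (20, 22) (two consecutive terms determine the rest), the sequence is eventually periodic: after a pre-period of length 2 it cycles with period 35.
For i ≥ 3, b(i) depends only on (i - 3) mod 35. (607 - 3) mod 35 = 9, so b(607) = b(12) = 0.

0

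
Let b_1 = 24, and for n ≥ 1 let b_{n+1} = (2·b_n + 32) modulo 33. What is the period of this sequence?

Listing terms: b_1 = 24,  b_2 = 14,  b_3 = 27,  b_4 = 20,  b_5 = 6,  b_6 = 11,  b_7 = 21,  b_8 = 8,  b_9 = 15,  b_{10} = 29,  b_{11} = 24.
The sequence repeats with period 10.

10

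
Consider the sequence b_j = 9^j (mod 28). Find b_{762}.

1

We have b_0 = 1,  b_1 = 9,  b_2 = 25,  b_3 = 1.
Since b_3 = b_0 = 1, the sequence is periodic with period 3.
So b_{762} = b_{0 + ((762-0) mod 3)} = b_0 = 1.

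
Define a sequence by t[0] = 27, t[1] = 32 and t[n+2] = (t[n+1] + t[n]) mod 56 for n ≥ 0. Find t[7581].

39

Computing terms: t[0] = 27; t[1] = 32; t[2] = 3; t[3] = 35; t[4] = 38; t[5] = 17; t[6] = 55; t[7] = 16; t[8] = 15; t[9] = 31; t[10] = 46; t[11] = 21; t[12] = 11; t[13] = 32; t[14] = 43; t[15] = 19; t[16] = 6; t[17] = 25; t[18] = 31; t[19] = 0; t[20] = 31; t[21] = 31; t[22] = 6; t[23] = 37; t[24] = 43; t[25] = 24; t[26] = 11; t[27] = 35; t[28] = 46; t[29] = 25; t[30] = 15; t[31] = 40; t[32] = 55; t[33] = 39; t[34] = 38; t[35] = 21; t[36] = 3; t[37] = 24; t[38] = 27; t[39] = 51; t[40] = 22; t[41] = 17; t[42] = 39; t[43] = 0; t[44] = 39; t[45] = 39; t[46] = 22; t[47] = 5; t[48] = 27; t[49] = 32.
The sequence repeats with period 48.
(7581 - 0) mod 48 = 45, so t[7581] = t[45] = 39.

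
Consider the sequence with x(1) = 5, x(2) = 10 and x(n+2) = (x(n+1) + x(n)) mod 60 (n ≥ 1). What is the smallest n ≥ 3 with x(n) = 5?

6

Computing terms: x(1) = 5,  x(2) = 10,  x(3) = 15,  x(4) = 25,  x(5) = 40,  x(6) = 5,  x(7) = 45,  x(8) = 50,  x(9) = 35,  x(10) = 25,  x(11) = 0,  x(12) = 25,  x(13) = 25,  x(14) = 50,  x(15) = 15,  x(16) = 5,  x(17) = 20,  x(18) = 25,  x(19) = 45,  x(20) = 10,  x(21) = 55,  x(22) = 5,  x(23) = 0,  x(24) = 5,  x(25) = 5,  x(26) = 10.
The sequence repeats with period 24.
The value 5 first appears (with n ≥ 3) at x(6).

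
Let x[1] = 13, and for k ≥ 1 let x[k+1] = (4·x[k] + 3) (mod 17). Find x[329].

Computing terms: x[1] = 13,  x[2] = 4,  x[3] = 2,  x[4] = 11,  x[5] = 13.
Since x[5] = x[1] = 13, the sequence is periodic with period 4.
(329 - 1) mod 4 = 0, so x[329] = x[1] = 13.

13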